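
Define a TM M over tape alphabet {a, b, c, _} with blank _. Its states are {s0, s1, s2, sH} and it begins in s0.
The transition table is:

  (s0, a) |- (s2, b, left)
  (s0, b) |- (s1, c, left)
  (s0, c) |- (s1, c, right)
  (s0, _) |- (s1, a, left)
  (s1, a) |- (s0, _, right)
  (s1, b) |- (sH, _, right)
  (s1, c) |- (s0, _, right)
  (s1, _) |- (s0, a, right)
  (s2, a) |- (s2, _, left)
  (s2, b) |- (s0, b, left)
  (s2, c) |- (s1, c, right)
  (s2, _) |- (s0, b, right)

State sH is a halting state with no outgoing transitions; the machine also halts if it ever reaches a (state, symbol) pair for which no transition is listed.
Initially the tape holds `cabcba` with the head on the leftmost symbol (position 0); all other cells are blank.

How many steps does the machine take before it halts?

state=s0 head=0 tape=[c]abcba___   (s0,c)→(s1,c,right)
state=s1 head=1 tape=c[a]bcba___   (s1,a)→(s0,_,right)
state=s0 head=2 tape=c_[b]cba___   (s0,b)→(s1,c,left)
state=s1 head=1 tape=c[_]ccba___   (s1,_)→(s0,a,right)
state=s0 head=2 tape=ca[c]cba___   (s0,c)→(s1,c,right)
state=s1 head=3 tape=cac[c]ba___   (s1,c)→(s0,_,right)
state=s0 head=4 tape=cac_[b]a___   (s0,b)→(s1,c,left)
state=s1 head=3 tape=cac[_]ca___   (s1,_)→(s0,a,right)
state=s0 head=4 tape=caca[c]a___   (s0,c)→(s1,c,right)
state=s1 head=5 tape=cacac[a]___   (s1,a)→(s0,_,right)
state=s0 head=6 tape=cacac_[_]__   (s0,_)→(s1,a,left)
state=s1 head=5 tape=cacac[_]a__   (s1,_)→(s0,a,right)
state=s0 head=6 tape=cacaca[a]__   (s0,a)→(s2,b,left)
state=s2 head=5 tape=cacac[a]b__   (s2,a)→(s2,_,left)
state=s2 head=4 tape=caca[c]_b__   (s2,c)→(s1,c,right)
state=s1 head=5 tape=cacac[_]b__   (s1,_)→(s0,a,right)
state=s0 head=6 tape=cacaca[b]__   (s0,b)→(s1,c,left)
state=s1 head=5 tape=cacac[a]c__   (s1,a)→(s0,_,right)
state=s0 head=6 tape=cacac_[c]__   (s0,c)→(s1,c,right)
state=s1 head=7 tape=cacac_c[_]_   (s1,_)→(s0,a,right)
state=s0 head=8 tape=cacac_ca[_]   (s0,_)→(s1,a,left)
state=s1 head=7 tape=cacac_c[a]a   (s1,a)→(s0,_,right)
state=s0 head=8 tape=cacac_c_[a]   (s0,a)→(s2,b,left)
state=s2 head=7 tape=cacac_c[_]b   (s2,_)→(s0,b,right)
state=s0 head=8 tape=cacac_cb[b]   (s0,b)→(s1,c,left)
state=s1 head=7 tape=cacac_c[b]c   (s1,b)→(sH,_,right)
state=sH head=8 tape=cacac_c_[c]
M halts after 26 transitions.

26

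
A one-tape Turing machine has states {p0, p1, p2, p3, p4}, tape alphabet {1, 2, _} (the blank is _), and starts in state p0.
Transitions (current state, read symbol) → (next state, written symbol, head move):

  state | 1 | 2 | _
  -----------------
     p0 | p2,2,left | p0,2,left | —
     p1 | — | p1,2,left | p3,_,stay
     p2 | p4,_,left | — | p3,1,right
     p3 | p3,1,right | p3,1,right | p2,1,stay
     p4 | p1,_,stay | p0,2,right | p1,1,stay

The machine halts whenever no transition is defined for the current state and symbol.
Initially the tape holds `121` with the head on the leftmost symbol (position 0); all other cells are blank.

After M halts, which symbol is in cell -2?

1

state=p0 head=0 tape=__[1]21_   (p0,1)→(p2,2,left)
state=p2 head=-1 tape=_[_]221_   (p2,_)→(p3,1,right)
state=p3 head=0 tape=_1[2]21_   (p3,2)→(p3,1,right)
state=p3 head=1 tape=_11[2]1_   (p3,2)→(p3,1,right)
state=p3 head=2 tape=_111[1]_   (p3,1)→(p3,1,right)
state=p3 head=3 tape=_1111[_]   (p3,_)→(p2,1,stay)
state=p2 head=3 tape=_1111[1]   (p2,1)→(p4,_,left)
state=p4 head=2 tape=_111[1]_   (p4,1)→(p1,_,stay)
state=p1 head=2 tape=_111[_]_   (p1,_)→(p3,_,stay)
state=p3 head=2 tape=_111[_]_   (p3,_)→(p2,1,stay)
state=p2 head=2 tape=_111[1]_   (p2,1)→(p4,_,left)
state=p4 head=1 tape=_11[1]__   (p4,1)→(p1,_,stay)
state=p1 head=1 tape=_11[_]__   (p1,_)→(p3,_,stay)
state=p3 head=1 tape=_11[_]__   (p3,_)→(p2,1,stay)
state=p2 head=1 tape=_11[1]__   (p2,1)→(p4,_,left)
state=p4 head=0 tape=_1[1]___   (p4,1)→(p1,_,stay)
state=p1 head=0 tape=_1[_]___   (p1,_)→(p3,_,stay)
state=p3 head=0 tape=_1[_]___   (p3,_)→(p2,1,stay)
state=p2 head=0 tape=_1[1]___   (p2,1)→(p4,_,left)
state=p4 head=-1 tape=_[1]____   (p4,1)→(p1,_,stay)
state=p1 head=-1 tape=_[_]____   (p1,_)→(p3,_,stay)
state=p3 head=-1 tape=_[_]____   (p3,_)→(p2,1,stay)
state=p2 head=-1 tape=_[1]____   (p2,1)→(p4,_,left)
state=p4 head=-2 tape=[_]_____   (p4,_)→(p1,1,stay)
state=p1 head=-2 tape=[1]_____
Cell -2 holds 1 when M halts.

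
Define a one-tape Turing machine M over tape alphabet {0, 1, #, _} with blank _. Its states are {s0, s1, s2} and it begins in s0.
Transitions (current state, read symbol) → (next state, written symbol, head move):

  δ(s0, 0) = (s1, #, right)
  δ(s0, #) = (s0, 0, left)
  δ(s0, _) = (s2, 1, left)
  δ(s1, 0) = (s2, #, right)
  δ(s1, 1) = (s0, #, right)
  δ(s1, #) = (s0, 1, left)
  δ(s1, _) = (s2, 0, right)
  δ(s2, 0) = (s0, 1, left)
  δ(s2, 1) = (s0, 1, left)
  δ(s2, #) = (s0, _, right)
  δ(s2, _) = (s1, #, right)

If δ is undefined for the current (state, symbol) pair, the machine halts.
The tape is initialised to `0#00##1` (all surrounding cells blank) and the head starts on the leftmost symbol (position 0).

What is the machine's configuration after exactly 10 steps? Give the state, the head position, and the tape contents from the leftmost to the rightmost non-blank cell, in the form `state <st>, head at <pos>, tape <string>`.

state s2, head at 4, tape ########1

s0 | __[0]#00##1   read 0 → write #, move right, go to s1
s1 | __#[#]00##1   read # → write 1, move left, go to s0
s0 | __[#]100##1   read # → write 0, move left, go to s0
s0 | _[_]0100##1   read _ → write 1, move left, go to s2
s2 | [_]10100##1   read _ → write #, move right, go to s1
s1 | #[1]0100##1   read 1 → write #, move right, go to s0
s0 | ##[0]100##1   read 0 → write #, move right, go to s1
s1 | ###[1]00##1   read 1 → write #, move right, go to s0
s0 | ####[0]0##1   read 0 → write #, move right, go to s1
s1 | #####[0]##1   read 0 → write #, move right, go to s2
s2 | ######[#]#1
After 10 steps: state s2, head at 4, tape ########1.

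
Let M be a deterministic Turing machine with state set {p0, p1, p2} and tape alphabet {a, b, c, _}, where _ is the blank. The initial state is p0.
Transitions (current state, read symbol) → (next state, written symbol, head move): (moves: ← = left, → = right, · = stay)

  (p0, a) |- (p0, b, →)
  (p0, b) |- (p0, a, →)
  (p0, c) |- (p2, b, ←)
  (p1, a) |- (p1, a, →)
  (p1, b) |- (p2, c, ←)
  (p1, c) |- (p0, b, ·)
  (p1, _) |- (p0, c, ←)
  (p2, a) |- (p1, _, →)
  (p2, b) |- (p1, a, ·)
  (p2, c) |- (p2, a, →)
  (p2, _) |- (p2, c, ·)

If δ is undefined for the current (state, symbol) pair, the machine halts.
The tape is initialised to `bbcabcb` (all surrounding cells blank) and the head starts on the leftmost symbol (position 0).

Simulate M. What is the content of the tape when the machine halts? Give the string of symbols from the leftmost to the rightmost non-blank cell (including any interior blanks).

aaaaaa_a

state=p0 head=0 tape=[b]bcabcb__   (p0,b)→(p0,a,→)
state=p0 head=1 tape=a[b]cabcb__   (p0,b)→(p0,a,→)
state=p0 head=2 tape=aa[c]abcb__   (p0,c)→(p2,b,←)
state=p2 head=1 tape=a[a]babcb__   (p2,a)→(p1,_,→)
state=p1 head=2 tape=a_[b]abcb__   (p1,b)→(p2,c,←)
state=p2 head=1 tape=a[_]cabcb__   (p2,_)→(p2,c,·)
state=p2 head=1 tape=a[c]cabcb__   (p2,c)→(p2,a,→)
state=p2 head=2 tape=aa[c]abcb__   (p2,c)→(p2,a,→)
state=p2 head=3 tape=aaa[a]bcb__   (p2,a)→(p1,_,→)
state=p1 head=4 tape=aaa_[b]cb__   (p1,b)→(p2,c,←)
state=p2 head=3 tape=aaa[_]ccb__   (p2,_)→(p2,c,·)
state=p2 head=3 tape=aaa[c]ccb__   (p2,c)→(p2,a,→)
state=p2 head=4 tape=aaaa[c]cb__   (p2,c)→(p2,a,→)
state=p2 head=5 tape=aaaaa[c]b__   (p2,c)→(p2,a,→)
state=p2 head=6 tape=aaaaaa[b]__   (p2,b)→(p1,a,·)
state=p1 head=6 tape=aaaaaa[a]__   (p1,a)→(p1,a,→)
state=p1 head=7 tape=aaaaaaa[_]_   (p1,_)→(p0,c,←)
state=p0 head=6 tape=aaaaaa[a]c_   (p0,a)→(p0,b,→)
state=p0 head=7 tape=aaaaaab[c]_   (p0,c)→(p2,b,←)
state=p2 head=6 tape=aaaaaa[b]b_   (p2,b)→(p1,a,·)
state=p1 head=6 tape=aaaaaa[a]b_   (p1,a)→(p1,a,→)
state=p1 head=7 tape=aaaaaaa[b]_   (p1,b)→(p2,c,←)
state=p2 head=6 tape=aaaaaa[a]c_   (p2,a)→(p1,_,→)
state=p1 head=7 tape=aaaaaa_[c]_   (p1,c)→(p0,b,·)
state=p0 head=7 tape=aaaaaa_[b]_   (p0,b)→(p0,a,→)
state=p0 head=8 tape=aaaaaa_a[_]
The non-blank tape span at halt is aaaaaa_a.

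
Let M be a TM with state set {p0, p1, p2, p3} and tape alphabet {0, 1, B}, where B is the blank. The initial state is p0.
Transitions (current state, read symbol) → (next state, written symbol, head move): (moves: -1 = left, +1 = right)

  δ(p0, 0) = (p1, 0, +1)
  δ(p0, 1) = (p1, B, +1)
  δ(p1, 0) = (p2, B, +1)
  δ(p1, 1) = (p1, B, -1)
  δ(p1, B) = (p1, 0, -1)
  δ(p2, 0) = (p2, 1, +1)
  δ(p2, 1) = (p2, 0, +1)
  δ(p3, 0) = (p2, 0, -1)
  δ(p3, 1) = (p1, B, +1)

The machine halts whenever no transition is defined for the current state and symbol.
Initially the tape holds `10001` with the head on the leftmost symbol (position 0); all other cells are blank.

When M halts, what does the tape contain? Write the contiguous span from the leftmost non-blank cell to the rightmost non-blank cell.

110

state=p0 head=0 tape=[1]0001B   (p0,1)→(p1,B,+1)
state=p1 head=1 tape=B[0]001B   (p1,0)→(p2,B,+1)
state=p2 head=2 tape=BB[0]01B   (p2,0)→(p2,1,+1)
state=p2 head=3 tape=BB1[0]1B   (p2,0)→(p2,1,+1)
state=p2 head=4 tape=BB11[1]B   (p2,1)→(p2,0,+1)
state=p2 head=5 tape=BB110[B]
The non-blank tape span at halt is 110.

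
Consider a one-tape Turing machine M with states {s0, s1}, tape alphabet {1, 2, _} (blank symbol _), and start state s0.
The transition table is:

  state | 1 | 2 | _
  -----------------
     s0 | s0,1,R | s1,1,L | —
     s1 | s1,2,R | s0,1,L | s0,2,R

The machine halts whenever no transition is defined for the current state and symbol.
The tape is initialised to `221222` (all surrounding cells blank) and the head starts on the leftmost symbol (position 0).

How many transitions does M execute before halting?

state=s0 head=0 tape=__[2]21222   (s0,2)→(s1,1,L)
state=s1 head=-1 tape=_[_]121222   (s1,_)→(s0,2,R)
state=s0 head=0 tape=_2[1]21222   (s0,1)→(s0,1,R)
state=s0 head=1 tape=_21[2]1222   (s0,2)→(s1,1,L)
state=s1 head=0 tape=_2[1]11222   (s1,1)→(s1,2,R)
state=s1 head=1 tape=_22[1]1222   (s1,1)→(s1,2,R)
state=s1 head=2 tape=_222[1]222   (s1,1)→(s1,2,R)
state=s1 head=3 tape=_2222[2]22   (s1,2)→(s0,1,L)
state=s0 head=2 tape=_222[2]122   (s0,2)→(s1,1,L)
state=s1 head=1 tape=_22[2]1122   (s1,2)→(s0,1,L)
state=s0 head=0 tape=_2[2]11122   (s0,2)→(s1,1,L)
state=s1 head=-1 tape=_[2]111122   (s1,2)→(s0,1,L)
state=s0 head=-2 tape=[_]1111122
M halts after 12 transitions.

12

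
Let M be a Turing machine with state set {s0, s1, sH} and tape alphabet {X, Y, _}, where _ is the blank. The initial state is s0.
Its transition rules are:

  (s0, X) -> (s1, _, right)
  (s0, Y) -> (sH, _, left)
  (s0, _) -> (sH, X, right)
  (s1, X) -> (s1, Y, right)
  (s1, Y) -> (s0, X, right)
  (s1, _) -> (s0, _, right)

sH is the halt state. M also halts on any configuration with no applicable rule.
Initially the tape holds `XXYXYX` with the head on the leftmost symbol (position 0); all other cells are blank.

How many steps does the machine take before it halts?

8

state=s0 head=0 tape=[X]XYXYX___   (s0,X)→(s1,_,right)
state=s1 head=1 tape=_[X]YXYX___   (s1,X)→(s1,Y,right)
state=s1 head=2 tape=_Y[Y]XYX___   (s1,Y)→(s0,X,right)
state=s0 head=3 tape=_YX[X]YX___   (s0,X)→(s1,_,right)
state=s1 head=4 tape=_YX_[Y]X___   (s1,Y)→(s0,X,right)
state=s0 head=5 tape=_YX_X[X]___   (s0,X)→(s1,_,right)
state=s1 head=6 tape=_YX_X_[_]__   (s1,_)→(s0,_,right)
state=s0 head=7 tape=_YX_X__[_]_   (s0,_)→(sH,X,right)
state=sH head=8 tape=_YX_X__X[_]
M halts after 8 transitions.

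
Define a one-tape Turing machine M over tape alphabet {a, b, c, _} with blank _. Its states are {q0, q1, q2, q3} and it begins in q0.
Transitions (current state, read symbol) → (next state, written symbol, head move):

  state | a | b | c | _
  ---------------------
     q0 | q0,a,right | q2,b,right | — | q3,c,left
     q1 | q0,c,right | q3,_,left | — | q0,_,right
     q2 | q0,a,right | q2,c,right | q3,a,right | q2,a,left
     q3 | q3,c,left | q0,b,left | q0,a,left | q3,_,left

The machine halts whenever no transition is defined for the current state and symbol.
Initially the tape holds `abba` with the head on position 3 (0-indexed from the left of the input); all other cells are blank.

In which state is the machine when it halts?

q0 | abb[a]__   read a → write a, move right, go to q0
q0 | abba[_]_   read _ → write c, move left, go to q3
q3 | abb[a]c_   read a → write c, move left, go to q3
q3 | ab[b]cc_   read b → write b, move left, go to q0
q0 | a[b]bcc_   read b → write b, move right, go to q2
q2 | ab[b]cc_   read b → write c, move right, go to q2
q2 | abc[c]c_   read c → write a, move right, go to q3
q3 | abca[c]_   read c → write a, move left, go to q0
q0 | abc[a]a_   read a → write a, move right, go to q0
q0 | abca[a]_   read a → write a, move right, go to q0
q0 | abcaa[_]   read _ → write c, move left, go to q3
q3 | abca[a]c   read a → write c, move left, go to q3
q3 | abc[a]cc   read a → write c, move left, go to q3
q3 | ab[c]ccc   read c → write a, move left, go to q0
q0 | a[b]accc   read b → write b, move right, go to q2
q2 | ab[a]ccc   read a → write a, move right, go to q0
q0 | aba[c]cc
No transition is defined for (q0, c); M halts in state q0.

q0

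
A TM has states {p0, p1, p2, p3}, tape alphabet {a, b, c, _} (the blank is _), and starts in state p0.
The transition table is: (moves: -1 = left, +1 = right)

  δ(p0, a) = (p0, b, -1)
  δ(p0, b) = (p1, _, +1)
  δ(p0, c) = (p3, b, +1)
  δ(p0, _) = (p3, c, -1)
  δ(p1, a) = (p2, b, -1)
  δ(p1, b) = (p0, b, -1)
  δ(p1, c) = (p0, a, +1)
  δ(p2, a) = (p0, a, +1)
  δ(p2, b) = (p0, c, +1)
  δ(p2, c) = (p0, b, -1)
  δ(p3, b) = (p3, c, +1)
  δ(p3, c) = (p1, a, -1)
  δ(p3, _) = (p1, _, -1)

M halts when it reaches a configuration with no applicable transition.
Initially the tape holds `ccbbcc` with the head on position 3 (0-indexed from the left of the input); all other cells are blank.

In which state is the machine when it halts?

state=p0 head=3 tape=ccb[b]cc_   (p0,b)→(p1,_,+1)
state=p1 head=4 tape=ccb_[c]c_   (p1,c)→(p0,a,+1)
state=p0 head=5 tape=ccb_a[c]_   (p0,c)→(p3,b,+1)
state=p3 head=6 tape=ccb_ab[_]   (p3,_)→(p1,_,-1)
state=p1 head=5 tape=ccb_a[b]_   (p1,b)→(p0,b,-1)
state=p0 head=4 tape=ccb_[a]b_   (p0,a)→(p0,b,-1)
state=p0 head=3 tape=ccb[_]bb_   (p0,_)→(p3,c,-1)
state=p3 head=2 tape=cc[b]cbb_   (p3,b)→(p3,c,+1)
state=p3 head=3 tape=ccc[c]bb_   (p3,c)→(p1,a,-1)
state=p1 head=2 tape=cc[c]abb_   (p1,c)→(p0,a,+1)
state=p0 head=3 tape=cca[a]bb_   (p0,a)→(p0,b,-1)
state=p0 head=2 tape=cc[a]bbb_   (p0,a)→(p0,b,-1)
state=p0 head=1 tape=c[c]bbbb_   (p0,c)→(p3,b,+1)
state=p3 head=2 tape=cb[b]bbb_   (p3,b)→(p3,c,+1)
state=p3 head=3 tape=cbc[b]bb_   (p3,b)→(p3,c,+1)
state=p3 head=4 tape=cbcc[b]b_   (p3,b)→(p3,c,+1)
state=p3 head=5 tape=cbccc[b]_   (p3,b)→(p3,c,+1)
state=p3 head=6 tape=cbcccc[_]   (p3,_)→(p1,_,-1)
state=p1 head=5 tape=cbccc[c]_   (p1,c)→(p0,a,+1)
state=p0 head=6 tape=cbccca[_]   (p0,_)→(p3,c,-1)
state=p3 head=5 tape=cbccc[a]c
No transition is defined for (p3, a); M halts in state p3.

p3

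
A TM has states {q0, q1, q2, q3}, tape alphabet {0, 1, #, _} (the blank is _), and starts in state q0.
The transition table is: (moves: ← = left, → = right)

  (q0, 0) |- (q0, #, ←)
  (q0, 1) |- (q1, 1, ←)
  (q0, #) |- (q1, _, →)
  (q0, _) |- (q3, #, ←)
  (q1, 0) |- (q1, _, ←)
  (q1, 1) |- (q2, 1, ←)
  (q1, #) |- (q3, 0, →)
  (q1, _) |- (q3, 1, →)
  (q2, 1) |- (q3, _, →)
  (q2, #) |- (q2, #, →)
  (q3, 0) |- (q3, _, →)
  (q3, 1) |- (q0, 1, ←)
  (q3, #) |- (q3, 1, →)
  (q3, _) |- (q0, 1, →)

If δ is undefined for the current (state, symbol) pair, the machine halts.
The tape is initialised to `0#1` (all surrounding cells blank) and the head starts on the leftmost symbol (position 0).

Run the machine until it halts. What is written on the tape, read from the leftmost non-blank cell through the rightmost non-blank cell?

1_1#111

state=q0 head=0 tape=____[0]#1   (q0,0)→(q0,#,←)
state=q0 head=-1 tape=___[_]##1   (q0,_)→(q3,#,←)
state=q3 head=-2 tape=__[_]###1   (q3,_)→(q0,1,→)
state=q0 head=-1 tape=__1[#]##1   (q0,#)→(q1,_,→)
state=q1 head=0 tape=__1_[#]#1   (q1,#)→(q3,0,→)
state=q3 head=1 tape=__1_0[#]1   (q3,#)→(q3,1,→)
state=q3 head=2 tape=__1_01[1]   (q3,1)→(q0,1,←)
state=q0 head=1 tape=__1_0[1]1   (q0,1)→(q1,1,←)
state=q1 head=0 tape=__1_[0]11   (q1,0)→(q1,_,←)
state=q1 head=-1 tape=__1[_]_11   (q1,_)→(q3,1,→)
state=q3 head=0 tape=__11[_]11   (q3,_)→(q0,1,→)
state=q0 head=1 tape=__111[1]1   (q0,1)→(q1,1,←)
state=q1 head=0 tape=__11[1]11   (q1,1)→(q2,1,←)
state=q2 head=-1 tape=__1[1]111   (q2,1)→(q3,_,→)
state=q3 head=0 tape=__1_[1]11   (q3,1)→(q0,1,←)
state=q0 head=-1 tape=__1[_]111   (q0,_)→(q3,#,←)
state=q3 head=-2 tape=__[1]#111   (q3,1)→(q0,1,←)
state=q0 head=-3 tape=_[_]1#111   (q0,_)→(q3,#,←)
state=q3 head=-4 tape=[_]#1#111   (q3,_)→(q0,1,→)
state=q0 head=-3 tape=1[#]1#111   (q0,#)→(q1,_,→)
state=q1 head=-2 tape=1_[1]#111   (q1,1)→(q2,1,←)
state=q2 head=-3 tape=1[_]1#111
The non-blank tape span at halt is 1_1#111.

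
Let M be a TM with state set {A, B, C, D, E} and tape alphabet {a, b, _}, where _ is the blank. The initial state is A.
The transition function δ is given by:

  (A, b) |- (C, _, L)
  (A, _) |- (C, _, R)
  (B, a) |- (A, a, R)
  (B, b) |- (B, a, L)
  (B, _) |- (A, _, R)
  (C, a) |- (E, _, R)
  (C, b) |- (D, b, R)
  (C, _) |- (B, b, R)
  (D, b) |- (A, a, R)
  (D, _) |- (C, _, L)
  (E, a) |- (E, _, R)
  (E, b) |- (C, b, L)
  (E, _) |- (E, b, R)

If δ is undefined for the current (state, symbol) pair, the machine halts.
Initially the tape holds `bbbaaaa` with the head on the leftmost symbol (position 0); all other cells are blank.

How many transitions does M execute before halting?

9

state=A head=0 tape=_[b]bbaaaa   (A,b)→(C,_,L)
state=C head=-1 tape=[_]_bbaaaa   (C,_)→(B,b,R)
state=B head=0 tape=b[_]bbaaaa   (B,_)→(A,_,R)
state=A head=1 tape=b_[b]baaaa   (A,b)→(C,_,L)
state=C head=0 tape=b[_]_baaaa   (C,_)→(B,b,R)
state=B head=1 tape=bb[_]baaaa   (B,_)→(A,_,R)
state=A head=2 tape=bb_[b]aaaa   (A,b)→(C,_,L)
state=C head=1 tape=bb[_]_aaaa   (C,_)→(B,b,R)
state=B head=2 tape=bbb[_]aaaa   (B,_)→(A,_,R)
state=A head=3 tape=bbb_[a]aaa
M halts after 9 transitions.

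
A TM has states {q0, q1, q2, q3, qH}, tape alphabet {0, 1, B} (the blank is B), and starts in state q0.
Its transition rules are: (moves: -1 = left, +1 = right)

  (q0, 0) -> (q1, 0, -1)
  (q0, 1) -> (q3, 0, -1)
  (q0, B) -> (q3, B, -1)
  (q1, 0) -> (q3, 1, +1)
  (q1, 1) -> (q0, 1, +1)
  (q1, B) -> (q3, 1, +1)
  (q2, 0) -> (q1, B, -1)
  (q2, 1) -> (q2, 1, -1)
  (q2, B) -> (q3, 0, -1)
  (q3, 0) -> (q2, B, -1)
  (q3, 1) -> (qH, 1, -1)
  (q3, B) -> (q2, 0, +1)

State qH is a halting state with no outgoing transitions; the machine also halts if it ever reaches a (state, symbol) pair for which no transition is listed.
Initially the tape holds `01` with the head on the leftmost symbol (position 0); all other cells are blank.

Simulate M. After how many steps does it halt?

state=q0 head=0 tape=BBBB[0]1   (q0,0)→(q1,0,-1)
state=q1 head=-1 tape=BBB[B]01   (q1,B)→(q3,1,+1)
state=q3 head=0 tape=BBB1[0]1   (q3,0)→(q2,B,-1)
state=q2 head=-1 tape=BBB[1]B1   (q2,1)→(q2,1,-1)
state=q2 head=-2 tape=BB[B]1B1   (q2,B)→(q3,0,-1)
state=q3 head=-3 tape=B[B]01B1   (q3,B)→(q2,0,+1)
state=q2 head=-2 tape=B0[0]1B1   (q2,0)→(q1,B,-1)
state=q1 head=-3 tape=B[0]B1B1   (q1,0)→(q3,1,+1)
state=q3 head=-2 tape=B1[B]1B1   (q3,B)→(q2,0,+1)
state=q2 head=-1 tape=B10[1]B1   (q2,1)→(q2,1,-1)
state=q2 head=-2 tape=B1[0]1B1   (q2,0)→(q1,B,-1)
state=q1 head=-3 tape=B[1]B1B1   (q1,1)→(q0,1,+1)
state=q0 head=-2 tape=B1[B]1B1   (q0,B)→(q3,B,-1)
state=q3 head=-3 tape=B[1]B1B1   (q3,1)→(qH,1,-1)
state=qH head=-4 tape=[B]1B1B1
M halts after 14 transitions.

14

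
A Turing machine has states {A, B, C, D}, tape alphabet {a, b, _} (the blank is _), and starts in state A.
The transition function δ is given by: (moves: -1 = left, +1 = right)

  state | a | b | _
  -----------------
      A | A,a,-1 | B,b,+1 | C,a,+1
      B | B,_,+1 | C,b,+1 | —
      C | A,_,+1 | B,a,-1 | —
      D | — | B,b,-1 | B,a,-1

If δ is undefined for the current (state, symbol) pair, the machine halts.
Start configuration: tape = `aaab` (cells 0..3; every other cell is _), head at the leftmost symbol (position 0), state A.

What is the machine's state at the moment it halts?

A | _[a]aab_   read a → write a, move -1, go to A
A | [_]aaab_   read _ → write a, move +1, go to C
C | a[a]aab_   read a → write _, move +1, go to A
A | a_[a]ab_   read a → write a, move -1, go to A
A | a[_]aab_   read _ → write a, move +1, go to C
C | aa[a]ab_   read a → write _, move +1, go to A
A | aa_[a]b_   read a → write a, move -1, go to A
A | aa[_]ab_   read _ → write a, move +1, go to C
C | aaa[a]b_   read a → write _, move +1, go to A
A | aaa_[b]_   read b → write b, move +1, go to B
B | aaa_b[_]
No transition is defined for (B, _); M halts in state B.

B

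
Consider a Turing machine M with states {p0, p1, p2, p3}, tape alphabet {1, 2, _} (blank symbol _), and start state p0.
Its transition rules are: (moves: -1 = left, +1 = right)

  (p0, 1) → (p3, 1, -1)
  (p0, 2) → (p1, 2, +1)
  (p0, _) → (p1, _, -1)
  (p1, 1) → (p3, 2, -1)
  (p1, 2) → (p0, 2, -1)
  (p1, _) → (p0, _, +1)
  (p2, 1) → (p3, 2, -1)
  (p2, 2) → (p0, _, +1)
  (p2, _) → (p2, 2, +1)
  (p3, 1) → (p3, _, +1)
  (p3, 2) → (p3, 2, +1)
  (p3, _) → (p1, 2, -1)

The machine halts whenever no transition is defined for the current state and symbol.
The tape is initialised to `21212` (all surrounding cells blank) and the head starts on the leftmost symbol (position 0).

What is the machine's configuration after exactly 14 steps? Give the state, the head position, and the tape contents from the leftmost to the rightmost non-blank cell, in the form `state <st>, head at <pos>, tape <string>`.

p0 | [2]1212_   read 2 → write 2, move +1, go to p1
p1 | 2[1]212_   read 1 → write 2, move -1, go to p3
p3 | [2]2212_   read 2 → write 2, move +1, go to p3
p3 | 2[2]212_   read 2 → write 2, move +1, go to p3
p3 | 22[2]12_   read 2 → write 2, move +1, go to p3
p3 | 222[1]2_   read 1 → write _, move +1, go to p3
p3 | 222_[2]_   read 2 → write 2, move +1, go to p3
p3 | 222_2[_]   read _ → write 2, move -1, go to p1
p1 | 222_[2]2   read 2 → write 2, move -1, go to p0
p0 | 222[_]22   read _ → write _, move -1, go to p1
p1 | 22[2]_22   read 2 → write 2, move -1, go to p0
p0 | 2[2]2_22   read 2 → write 2, move +1, go to p1
p1 | 22[2]_22   read 2 → write 2, move -1, go to p0
p0 | 2[2]2_22   read 2 → write 2, move +1, go to p1
p1 | 22[2]_22
After 14 steps: state p1, head at 2, tape 222_22.

state p1, head at 2, tape 222_22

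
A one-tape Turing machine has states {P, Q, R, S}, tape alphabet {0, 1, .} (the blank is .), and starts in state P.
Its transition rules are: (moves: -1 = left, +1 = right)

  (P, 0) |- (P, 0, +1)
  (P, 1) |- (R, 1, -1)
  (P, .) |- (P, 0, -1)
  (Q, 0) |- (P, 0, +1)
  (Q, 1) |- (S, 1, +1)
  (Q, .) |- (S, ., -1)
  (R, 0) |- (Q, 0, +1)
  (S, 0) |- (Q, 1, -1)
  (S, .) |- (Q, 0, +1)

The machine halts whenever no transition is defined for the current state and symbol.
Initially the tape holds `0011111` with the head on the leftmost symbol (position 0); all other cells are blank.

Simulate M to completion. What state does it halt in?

state=P head=0 tape=[0]011111   (P,0)→(P,0,+1)
state=P head=1 tape=0[0]11111   (P,0)→(P,0,+1)
state=P head=2 tape=00[1]1111   (P,1)→(R,1,-1)
state=R head=1 tape=0[0]11111   (R,0)→(Q,0,+1)
state=Q head=2 tape=00[1]1111   (Q,1)→(S,1,+1)
state=S head=3 tape=001[1]111
No transition is defined for (S, 1); M halts in state S.

S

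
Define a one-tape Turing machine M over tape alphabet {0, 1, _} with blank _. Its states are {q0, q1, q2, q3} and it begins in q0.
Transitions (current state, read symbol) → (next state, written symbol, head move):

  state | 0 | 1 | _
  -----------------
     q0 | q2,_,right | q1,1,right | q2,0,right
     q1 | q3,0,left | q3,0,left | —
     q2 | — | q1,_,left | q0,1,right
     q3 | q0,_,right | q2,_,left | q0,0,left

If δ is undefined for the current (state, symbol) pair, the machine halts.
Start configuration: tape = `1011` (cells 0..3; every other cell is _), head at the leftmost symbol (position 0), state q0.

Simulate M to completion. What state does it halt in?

state=q0 head=0 tape=_[1]011   (q0,1)→(q1,1,right)
state=q1 head=1 tape=_1[0]11   (q1,0)→(q3,0,left)
state=q3 head=0 tape=_[1]011   (q3,1)→(q2,_,left)
state=q2 head=-1 tape=[_]_011   (q2,_)→(q0,1,right)
state=q0 head=0 tape=1[_]011   (q0,_)→(q2,0,right)
state=q2 head=1 tape=10[0]11
No transition is defined for (q2, 0); M halts in state q2.

q2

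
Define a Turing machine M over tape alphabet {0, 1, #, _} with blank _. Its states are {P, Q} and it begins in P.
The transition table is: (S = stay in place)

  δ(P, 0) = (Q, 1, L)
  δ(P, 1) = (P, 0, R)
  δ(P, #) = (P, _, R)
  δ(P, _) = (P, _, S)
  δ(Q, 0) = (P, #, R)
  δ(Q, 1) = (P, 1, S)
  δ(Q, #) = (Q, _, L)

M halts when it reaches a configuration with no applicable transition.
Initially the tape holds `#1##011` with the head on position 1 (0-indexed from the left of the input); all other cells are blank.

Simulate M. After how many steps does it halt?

4

state=P head=1 tape=#[1]##011   (P,1)→(P,0,R)
state=P head=2 tape=#0[#]#011   (P,#)→(P,_,R)
state=P head=3 tape=#0_[#]011   (P,#)→(P,_,R)
state=P head=4 tape=#0__[0]11   (P,0)→(Q,1,L)
state=Q head=3 tape=#0_[_]111
M halts after 4 transitions.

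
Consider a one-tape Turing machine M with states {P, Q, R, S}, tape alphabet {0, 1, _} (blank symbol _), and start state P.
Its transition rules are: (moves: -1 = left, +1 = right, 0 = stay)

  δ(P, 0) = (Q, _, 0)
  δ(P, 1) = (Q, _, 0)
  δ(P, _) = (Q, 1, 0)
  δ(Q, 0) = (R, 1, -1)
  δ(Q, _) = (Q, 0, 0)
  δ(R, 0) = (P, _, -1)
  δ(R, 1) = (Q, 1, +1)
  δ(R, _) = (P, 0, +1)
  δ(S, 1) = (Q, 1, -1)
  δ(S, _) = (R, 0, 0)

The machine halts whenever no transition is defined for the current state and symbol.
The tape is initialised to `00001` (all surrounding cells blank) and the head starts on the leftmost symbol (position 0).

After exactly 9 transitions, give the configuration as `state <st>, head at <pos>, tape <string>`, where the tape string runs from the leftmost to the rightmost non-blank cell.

P | __[0]0001   read 0 → write _, move 0, go to Q
Q | __[_]0001   read _ → write 0, move 0, go to Q
Q | __[0]0001   read 0 → write 1, move -1, go to R
R | _[_]10001   read _ → write 0, move +1, go to P
P | _0[1]0001   read 1 → write _, move 0, go to Q
Q | _0[_]0001   read _ → write 0, move 0, go to Q
Q | _0[0]0001   read 0 → write 1, move -1, go to R
R | _[0]10001   read 0 → write _, move -1, go to P
P | [_]_10001   read _ → write 1, move 0, go to Q
Q | [1]_10001
After 9 steps: state Q, head at -2, tape 1_10001.

state Q, head at -2, tape 1_10001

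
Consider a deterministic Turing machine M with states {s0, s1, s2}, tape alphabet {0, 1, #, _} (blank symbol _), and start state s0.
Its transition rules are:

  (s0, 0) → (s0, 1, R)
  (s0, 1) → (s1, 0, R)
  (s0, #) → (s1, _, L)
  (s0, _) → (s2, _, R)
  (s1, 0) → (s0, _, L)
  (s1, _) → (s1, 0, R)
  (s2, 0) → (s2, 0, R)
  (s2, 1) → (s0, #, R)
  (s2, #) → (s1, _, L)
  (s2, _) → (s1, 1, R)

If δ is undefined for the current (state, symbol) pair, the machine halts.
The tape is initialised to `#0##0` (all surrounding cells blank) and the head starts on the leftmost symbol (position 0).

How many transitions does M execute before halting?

s0 | _[#]0##0   read # → write _, move L, go to s1
s1 | [_]_0##0   read _ → write 0, move R, go to s1
s1 | 0[_]0##0   read _ → write 0, move R, go to s1
s1 | 00[0]##0   read 0 → write _, move L, go to s0
s0 | 0[0]_##0   read 0 → write 1, move R, go to s0
s0 | 01[_]##0   read _ → write _, move R, go to s2
s2 | 01_[#]#0   read # → write _, move L, go to s1
s1 | 01[_]_#0   read _ → write 0, move R, go to s1
s1 | 010[_]#0   read _ → write 0, move R, go to s1
s1 | 0100[#]0
M halts after 9 transitions.

9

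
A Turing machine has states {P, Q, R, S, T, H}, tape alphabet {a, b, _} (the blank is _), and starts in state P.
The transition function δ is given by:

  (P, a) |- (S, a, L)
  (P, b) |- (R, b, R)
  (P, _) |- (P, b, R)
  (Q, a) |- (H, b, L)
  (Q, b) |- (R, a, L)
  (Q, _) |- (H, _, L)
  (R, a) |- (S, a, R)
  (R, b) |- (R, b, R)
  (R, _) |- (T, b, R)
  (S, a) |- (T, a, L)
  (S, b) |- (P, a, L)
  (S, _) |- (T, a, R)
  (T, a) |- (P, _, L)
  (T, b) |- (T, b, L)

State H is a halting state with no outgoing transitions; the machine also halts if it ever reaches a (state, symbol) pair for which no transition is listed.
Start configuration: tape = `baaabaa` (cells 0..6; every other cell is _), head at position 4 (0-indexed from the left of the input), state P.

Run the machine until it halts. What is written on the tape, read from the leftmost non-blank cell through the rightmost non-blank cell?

baaabbb

state=P head=4 tape=baaa[b]aa_   (P,b)→(R,b,R)
state=R head=5 tape=baaab[a]a_   (R,a)→(S,a,R)
state=S head=6 tape=baaaba[a]_   (S,a)→(T,a,L)
state=T head=5 tape=baaab[a]a_   (T,a)→(P,_,L)
state=P head=4 tape=baaa[b]_a_   (P,b)→(R,b,R)
state=R head=5 tape=baaab[_]a_   (R,_)→(T,b,R)
state=T head=6 tape=baaabb[a]_   (T,a)→(P,_,L)
state=P head=5 tape=baaab[b]__   (P,b)→(R,b,R)
state=R head=6 tape=baaabb[_]_   (R,_)→(T,b,R)
state=T head=7 tape=baaabbb[_]
The non-blank tape span at halt is baaabbb.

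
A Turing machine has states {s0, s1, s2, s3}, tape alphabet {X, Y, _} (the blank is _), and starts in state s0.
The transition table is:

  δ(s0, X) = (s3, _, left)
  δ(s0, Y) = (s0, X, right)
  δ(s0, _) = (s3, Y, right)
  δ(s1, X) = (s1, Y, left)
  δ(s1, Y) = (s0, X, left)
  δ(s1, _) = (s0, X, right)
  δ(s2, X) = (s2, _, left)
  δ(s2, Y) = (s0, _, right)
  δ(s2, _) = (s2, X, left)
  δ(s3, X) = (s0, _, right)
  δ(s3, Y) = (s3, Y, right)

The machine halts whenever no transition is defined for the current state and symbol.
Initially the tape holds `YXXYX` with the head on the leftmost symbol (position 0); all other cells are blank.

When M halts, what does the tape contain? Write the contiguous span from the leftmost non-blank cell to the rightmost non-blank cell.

Y__Y

state=s0 head=0 tape=[Y]XXYX_   (s0,Y)→(s0,X,right)
state=s0 head=1 tape=X[X]XYX_   (s0,X)→(s3,_,left)
state=s3 head=0 tape=[X]_XYX_   (s3,X)→(s0,_,right)
state=s0 head=1 tape=_[_]XYX_   (s0,_)→(s3,Y,right)
state=s3 head=2 tape=_Y[X]YX_   (s3,X)→(s0,_,right)
state=s0 head=3 tape=_Y_[Y]X_   (s0,Y)→(s0,X,right)
state=s0 head=4 tape=_Y_X[X]_   (s0,X)→(s3,_,left)
state=s3 head=3 tape=_Y_[X]__   (s3,X)→(s0,_,right)
state=s0 head=4 tape=_Y__[_]_   (s0,_)→(s3,Y,right)
state=s3 head=5 tape=_Y__Y[_]
The non-blank tape span at halt is Y__Y.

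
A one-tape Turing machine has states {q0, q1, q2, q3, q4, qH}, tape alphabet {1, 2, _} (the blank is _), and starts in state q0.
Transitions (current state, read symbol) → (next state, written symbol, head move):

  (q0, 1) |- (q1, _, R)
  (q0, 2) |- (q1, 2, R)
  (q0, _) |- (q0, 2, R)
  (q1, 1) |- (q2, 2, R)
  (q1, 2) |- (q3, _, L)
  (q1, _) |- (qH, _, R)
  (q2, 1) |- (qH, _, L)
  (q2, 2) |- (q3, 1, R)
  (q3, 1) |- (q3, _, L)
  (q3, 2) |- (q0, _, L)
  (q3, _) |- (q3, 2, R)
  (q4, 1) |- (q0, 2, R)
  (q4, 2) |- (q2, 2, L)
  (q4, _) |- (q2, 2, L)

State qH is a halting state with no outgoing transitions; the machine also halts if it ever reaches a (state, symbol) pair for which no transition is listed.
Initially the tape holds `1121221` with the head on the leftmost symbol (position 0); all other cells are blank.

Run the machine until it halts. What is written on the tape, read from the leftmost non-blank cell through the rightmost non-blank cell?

q0 | [1]121221   read 1 → write _, move R, go to q1
q1 | _[1]21221   read 1 → write 2, move R, go to q2
q2 | _2[2]1221   read 2 → write 1, move R, go to q3
q3 | _21[1]221   read 1 → write _, move L, go to q3
q3 | _2[1]_221   read 1 → write _, move L, go to q3
q3 | _[2]__221   read 2 → write _, move L, go to q0
q0 | [_]___221   read _ → write 2, move R, go to q0
q0 | 2[_]__221   read _ → write 2, move R, go to q0
q0 | 22[_]_221   read _ → write 2, move R, go to q0
q0 | 222[_]221   read _ → write 2, move R, go to q0
q0 | 2222[2]21   read 2 → write 2, move R, go to q1
q1 | 22222[2]1   read 2 → write _, move L, go to q3
q3 | 2222[2]_1   read 2 → write _, move L, go to q0
q0 | 222[2]__1   read 2 → write 2, move R, go to q1
q1 | 2222[_]_1   read _ → write _, move R, go to qH
qH | 2222_[_]1
The non-blank tape span at halt is 2222__1.

2222__1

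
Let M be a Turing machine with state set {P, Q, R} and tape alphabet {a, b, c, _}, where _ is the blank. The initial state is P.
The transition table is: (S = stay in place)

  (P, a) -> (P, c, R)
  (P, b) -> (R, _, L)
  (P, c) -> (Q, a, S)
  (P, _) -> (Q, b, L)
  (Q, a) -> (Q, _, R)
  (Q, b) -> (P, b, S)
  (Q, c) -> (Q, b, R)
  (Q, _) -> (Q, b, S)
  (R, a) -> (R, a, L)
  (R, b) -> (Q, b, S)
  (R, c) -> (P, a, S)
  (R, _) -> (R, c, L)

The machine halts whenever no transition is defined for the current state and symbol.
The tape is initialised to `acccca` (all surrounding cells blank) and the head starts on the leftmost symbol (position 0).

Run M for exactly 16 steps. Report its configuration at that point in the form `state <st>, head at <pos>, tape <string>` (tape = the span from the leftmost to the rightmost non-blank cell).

state P, head at 3, tape c_bb_c

state=P head=0 tape=[a]cccca_   (P,a)→(P,c,R)
state=P head=1 tape=c[c]ccca_   (P,c)→(Q,a,S)
state=Q head=1 tape=c[a]ccca_   (Q,a)→(Q,_,R)
state=Q head=2 tape=c_[c]cca_   (Q,c)→(Q,b,R)
state=Q head=3 tape=c_b[c]ca_   (Q,c)→(Q,b,R)
state=Q head=4 tape=c_bb[c]a_   (Q,c)→(Q,b,R)
state=Q head=5 tape=c_bbb[a]_   (Q,a)→(Q,_,R)
state=Q head=6 tape=c_bbb_[_]   (Q,_)→(Q,b,S)
state=Q head=6 tape=c_bbb_[b]   (Q,b)→(P,b,S)
state=P head=6 tape=c_bbb_[b]   (P,b)→(R,_,L)
state=R head=5 tape=c_bbb[_]_   (R,_)→(R,c,L)
state=R head=4 tape=c_bb[b]c_   (R,b)→(Q,b,S)
state=Q head=4 tape=c_bb[b]c_   (Q,b)→(P,b,S)
state=P head=4 tape=c_bb[b]c_   (P,b)→(R,_,L)
state=R head=3 tape=c_b[b]_c_   (R,b)→(Q,b,S)
state=Q head=3 tape=c_b[b]_c_   (Q,b)→(P,b,S)
state=P head=3 tape=c_b[b]_c_
After 16 steps: state P, head at 3, tape c_bb_c.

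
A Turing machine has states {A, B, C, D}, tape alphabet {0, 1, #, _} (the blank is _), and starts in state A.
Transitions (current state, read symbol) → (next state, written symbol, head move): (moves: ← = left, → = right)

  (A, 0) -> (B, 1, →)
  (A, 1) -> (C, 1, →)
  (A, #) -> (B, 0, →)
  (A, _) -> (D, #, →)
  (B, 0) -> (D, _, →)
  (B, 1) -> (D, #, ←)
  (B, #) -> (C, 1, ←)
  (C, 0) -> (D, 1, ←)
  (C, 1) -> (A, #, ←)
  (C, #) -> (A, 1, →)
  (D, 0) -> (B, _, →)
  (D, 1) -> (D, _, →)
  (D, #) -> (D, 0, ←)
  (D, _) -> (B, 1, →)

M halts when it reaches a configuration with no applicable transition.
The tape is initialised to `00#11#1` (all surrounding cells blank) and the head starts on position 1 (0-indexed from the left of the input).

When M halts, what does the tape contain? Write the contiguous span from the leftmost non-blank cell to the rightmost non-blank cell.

state=A head=1 tape=__0[0]#11#1__   (A,0)→(B,1,→)
state=B head=2 tape=__01[#]11#1__   (B,#)→(C,1,←)
state=C head=1 tape=__0[1]111#1__   (C,1)→(A,#,←)
state=A head=0 tape=__[0]#111#1__   (A,0)→(B,1,→)
state=B head=1 tape=__1[#]111#1__   (B,#)→(C,1,←)
state=C head=0 tape=__[1]1111#1__   (C,1)→(A,#,←)
state=A head=-1 tape=_[_]#1111#1__   (A,_)→(D,#,→)
state=D head=0 tape=_#[#]1111#1__   (D,#)→(D,0,←)
state=D head=-1 tape=_[#]01111#1__   (D,#)→(D,0,←)
state=D head=-2 tape=[_]001111#1__   (D,_)→(B,1,→)
state=B head=-1 tape=1[0]01111#1__   (B,0)→(D,_,→)
state=D head=0 tape=1_[0]1111#1__   (D,0)→(B,_,→)
state=B head=1 tape=1__[1]111#1__   (B,1)→(D,#,←)
state=D head=0 tape=1_[_]#111#1__   (D,_)→(B,1,→)
state=B head=1 tape=1_1[#]111#1__   (B,#)→(C,1,←)
state=C head=0 tape=1_[1]1111#1__   (C,1)→(A,#,←)
state=A head=-1 tape=1[_]#1111#1__   (A,_)→(D,#,→)
state=D head=0 tape=1#[#]1111#1__   (D,#)→(D,0,←)
state=D head=-1 tape=1[#]01111#1__   (D,#)→(D,0,←)
state=D head=-2 tape=[1]001111#1__   (D,1)→(D,_,→)
state=D head=-1 tape=_[0]01111#1__   (D,0)→(B,_,→)
state=B head=0 tape=__[0]1111#1__   (B,0)→(D,_,→)
state=D head=1 tape=___[1]111#1__   (D,1)→(D,_,→)
state=D head=2 tape=____[1]11#1__   (D,1)→(D,_,→)
state=D head=3 tape=_____[1]1#1__   (D,1)→(D,_,→)
state=D head=4 tape=______[1]#1__   (D,1)→(D,_,→)
state=D head=5 tape=_______[#]1__   (D,#)→(D,0,←)
state=D head=4 tape=______[_]01__   (D,_)→(B,1,→)
state=B head=5 tape=______1[0]1__   (B,0)→(D,_,→)
state=D head=6 tape=______1_[1]__   (D,1)→(D,_,→)
state=D head=7 tape=______1__[_]_   (D,_)→(B,1,→)
state=B head=8 tape=______1__1[_]
The non-blank tape span at halt is 1__1.

1__1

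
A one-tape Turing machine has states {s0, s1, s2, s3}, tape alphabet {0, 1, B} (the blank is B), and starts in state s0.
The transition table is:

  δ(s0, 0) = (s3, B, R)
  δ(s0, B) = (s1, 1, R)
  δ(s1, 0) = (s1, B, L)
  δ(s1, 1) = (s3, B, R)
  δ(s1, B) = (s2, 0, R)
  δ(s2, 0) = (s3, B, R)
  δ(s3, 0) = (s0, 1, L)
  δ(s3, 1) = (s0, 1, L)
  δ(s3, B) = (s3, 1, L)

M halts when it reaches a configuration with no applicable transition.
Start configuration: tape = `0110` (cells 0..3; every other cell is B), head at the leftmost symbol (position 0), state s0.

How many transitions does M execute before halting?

state=s0 head=0 tape=[0]110B   (s0,0)→(s3,B,R)
state=s3 head=1 tape=B[1]10B   (s3,1)→(s0,1,L)
state=s0 head=0 tape=[B]110B   (s0,B)→(s1,1,R)
state=s1 head=1 tape=1[1]10B   (s1,1)→(s3,B,R)
state=s3 head=2 tape=1B[1]0B   (s3,1)→(s0,1,L)
state=s0 head=1 tape=1[B]10B   (s0,B)→(s1,1,R)
state=s1 head=2 tape=11[1]0B   (s1,1)→(s3,B,R)
state=s3 head=3 tape=11B[0]B   (s3,0)→(s0,1,L)
state=s0 head=2 tape=11[B]1B   (s0,B)→(s1,1,R)
state=s1 head=3 tape=111[1]B   (s1,1)→(s3,B,R)
state=s3 head=4 tape=111B[B]   (s3,B)→(s3,1,L)
state=s3 head=3 tape=111[B]1   (s3,B)→(s3,1,L)
state=s3 head=2 tape=11[1]11   (s3,1)→(s0,1,L)
state=s0 head=1 tape=1[1]111
M halts after 13 transitions.

13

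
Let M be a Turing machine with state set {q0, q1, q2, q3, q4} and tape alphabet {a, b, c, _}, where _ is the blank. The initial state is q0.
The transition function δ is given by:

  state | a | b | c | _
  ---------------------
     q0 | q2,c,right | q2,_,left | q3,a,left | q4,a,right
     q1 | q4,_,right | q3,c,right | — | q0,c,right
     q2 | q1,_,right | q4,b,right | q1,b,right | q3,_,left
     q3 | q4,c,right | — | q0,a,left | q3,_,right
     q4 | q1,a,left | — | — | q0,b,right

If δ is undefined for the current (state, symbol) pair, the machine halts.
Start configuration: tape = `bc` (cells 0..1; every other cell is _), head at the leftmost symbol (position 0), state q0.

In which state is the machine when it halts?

q1

q0 | __[b]c_   read b → write _, move left, go to q2
q2 | _[_]_c_   read _ → write _, move left, go to q3
q3 | [_]__c_   read _ → write _, move right, go to q3
q3 | _[_]_c_   read _ → write _, move right, go to q3
q3 | __[_]c_   read _ → write _, move right, go to q3
q3 | ___[c]_   read c → write a, move left, go to q0
q0 | __[_]a_   read _ → write a, move right, go to q4
q4 | __a[a]_   read a → write a, move left, go to q1
q1 | __[a]a_   read a → write _, move right, go to q4
q4 | ___[a]_   read a → write a, move left, go to q1
q1 | __[_]a_   read _ → write c, move right, go to q0
q0 | __c[a]_   read a → write c, move right, go to q2
q2 | __cc[_]   read _ → write _, move left, go to q3
q3 | __c[c]_   read c → write a, move left, go to q0
q0 | __[c]a_   read c → write a, move left, go to q3
q3 | _[_]aa_   read _ → write _, move right, go to q3
q3 | __[a]a_   read a → write c, move right, go to q4
q4 | __c[a]_   read a → write a, move left, go to q1
q1 | __[c]a_
No transition is defined for (q1, c); M halts in state q1.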